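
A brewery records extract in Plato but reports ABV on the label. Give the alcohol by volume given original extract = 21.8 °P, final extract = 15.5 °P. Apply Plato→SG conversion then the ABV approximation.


SG = 259/(259 − P);  ABV = (OG − FG)·131.25
OG = 259/(259 − 21.8) = 1.0919
FG = 259/(259 − 15.5) = 1.0637
ABV = (1.0919 − 1.0637)·131.25

3.7079 % ABV


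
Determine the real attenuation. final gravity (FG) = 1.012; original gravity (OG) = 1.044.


AA = (OG−FG)/(OG−1)·100;  RA = AA·0.8192
AA = (1.044 − 1.012)/(1.044 − 1)·100 = 72.7273
RA = 72.7273·0.8192

59.5782 %


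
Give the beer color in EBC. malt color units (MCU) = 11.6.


SRM = 1.4922·MCU^0.6859;  EBC = SRM·1.97
SRM = 1.4922·11.6^0.6859 = 8.0157
EBC = 8.0157·1.97

15.7908 EBC


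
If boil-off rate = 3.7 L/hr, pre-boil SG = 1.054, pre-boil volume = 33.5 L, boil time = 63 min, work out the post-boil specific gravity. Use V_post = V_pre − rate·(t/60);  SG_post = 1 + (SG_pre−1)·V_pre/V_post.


V_post = 33.5 − 3.7·(63/60) = 29.6150
SG_post = 1 + (1.054 − 1)·33.5/29.6150

1.0611


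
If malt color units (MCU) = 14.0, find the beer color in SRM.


SRM = 1.4922 · MCU^0.6859
SRM = 1.4922 · 14.0^0.6859

9.1192 SRM


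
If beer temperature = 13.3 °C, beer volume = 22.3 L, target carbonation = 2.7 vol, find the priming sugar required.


residual = 14.695·(0.01821 + 0.09011·e^(−0.04·T));  sugar = (target − residual)·4.0·V
residual = 14.695·(0.01821 + 0.09011·e^(−0.04·13.3)) = 1.0454
sugar = (2.7 − 1.0454)·4.0·22.3

147.5859 g


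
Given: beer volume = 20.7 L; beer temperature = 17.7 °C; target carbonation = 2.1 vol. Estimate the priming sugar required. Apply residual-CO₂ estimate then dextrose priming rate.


residual = 14.695·(0.01821 + 0.09011·e^(−0.04·T));  sugar = (target − residual)·4.0·V
residual = 14.695·(0.01821 + 0.09011·e^(−0.04·17.7)) = 0.9199
sugar = (2.1 − 0.9199)·4.0·20.7

97.7108 g


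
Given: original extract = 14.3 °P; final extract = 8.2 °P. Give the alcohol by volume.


SG = 259/(259 − P);  ABV = (OG − FG)·131.25
OG = 259/(259 − 14.3) = 1.0584
FG = 259/(259 − 8.2) = 1.0327
ABV = (1.0584 − 1.0327)·131.25

3.3788 % ABV


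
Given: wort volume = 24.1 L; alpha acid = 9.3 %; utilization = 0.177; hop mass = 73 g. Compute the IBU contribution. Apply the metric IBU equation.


IBU = (α/100)·mass·U·1000 / V
IBU = (9.3/100)·73·0.177·1000 / 24.1

49.8611 IBU


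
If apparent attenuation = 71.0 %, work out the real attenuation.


RA = AA · 0.8192
RA = 71.0 · 0.8192

58.1632 %


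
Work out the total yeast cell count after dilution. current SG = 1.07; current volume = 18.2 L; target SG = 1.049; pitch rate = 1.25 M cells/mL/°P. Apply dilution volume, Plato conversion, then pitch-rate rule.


V_w = V·((SG_c−1)/(SG_t−1)−1);  °P = 259 − 259/SG_t;  cells = rate·(V+V_w)·°P
V_w = 18.2·((1.07−1)/(1.049−1)−1) = 7.8000
V_final = 18.2 + 7.8000 = 26.0000
°P = 259 − 259/1.049 = 12.0982
cells = 1.25·26.0000·12.0982

393.1911 billion cells


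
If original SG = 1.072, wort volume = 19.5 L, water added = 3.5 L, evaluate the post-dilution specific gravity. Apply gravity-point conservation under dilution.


SG_new = 1 + (SG_old − 1)·V_old/(V_old + V_water)
pts = (1.072 − 1)·1000·19.5/(19.5 + 3.5) = 61.0435
SG_new = 1 + 61.0435/1000

1.0610


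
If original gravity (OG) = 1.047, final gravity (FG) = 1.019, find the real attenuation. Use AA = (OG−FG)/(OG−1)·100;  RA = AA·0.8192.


AA = (1.047 − 1.019)/(1.047 − 1)·100 = 59.5745
RA = 59.5745·0.8192

48.8034 %


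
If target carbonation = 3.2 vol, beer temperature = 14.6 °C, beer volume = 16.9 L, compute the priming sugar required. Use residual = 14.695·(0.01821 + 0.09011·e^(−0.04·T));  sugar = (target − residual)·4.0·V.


residual = 14.695·(0.01821 + 0.09011·e^(−0.04·14.6)) = 1.0060
sugar = (3.2 − 1.0060)·4.0·16.9

148.3120 g


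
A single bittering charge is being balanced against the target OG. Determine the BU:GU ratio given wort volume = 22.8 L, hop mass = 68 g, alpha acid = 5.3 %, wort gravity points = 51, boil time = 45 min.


U = 1.65·0.000125^(GP/1000)·(1−e^(−0.04t))/4.15;  IBU = (α/100)·m·U·1000/V;  BU:GU = IBU/GP
U = 1.65·0.000125^(51/1000)·(1−e^(−0.04·45))/4.15 = 0.2099
IBU = (5.3/100)·68·0.2099·1000/22.8 = 33.1710
BU:GU = 33.1710/51

0.6504


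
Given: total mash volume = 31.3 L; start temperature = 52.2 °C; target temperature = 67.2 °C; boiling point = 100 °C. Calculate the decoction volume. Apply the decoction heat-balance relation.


V_dec = V_total·(T_target − T_start)/(T_boil − T_start)
V_dec = 31.3·(67.2 − 52.2)/(100 − 52.2)

9.8222 L


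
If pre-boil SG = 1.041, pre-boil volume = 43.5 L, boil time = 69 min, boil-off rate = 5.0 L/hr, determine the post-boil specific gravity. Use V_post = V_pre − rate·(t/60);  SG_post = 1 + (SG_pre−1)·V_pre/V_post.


V_post = 43.5 − 5.0·(69/60) = 37.7500
SG_post = 1 + (1.041 − 1)·43.5/37.7500

1.0472


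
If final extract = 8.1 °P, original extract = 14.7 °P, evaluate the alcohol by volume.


SG = 259/(259 − P);  ABV = (OG − FG)·131.25
OG = 259/(259 − 14.7) = 1.0602
FG = 259/(259 − 8.1) = 1.0323
ABV = (1.0602 − 1.0323)·131.25

3.6603 % ABV


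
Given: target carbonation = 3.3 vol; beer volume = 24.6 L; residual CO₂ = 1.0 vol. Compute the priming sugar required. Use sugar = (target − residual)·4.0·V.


sugar = (3.3 − 1.0)·4.0·24.6

226.3200 g


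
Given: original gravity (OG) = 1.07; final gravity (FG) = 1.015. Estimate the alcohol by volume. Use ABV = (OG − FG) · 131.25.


ABV = (1.07 − 1.015) · 131.25

7.2188 % ABV


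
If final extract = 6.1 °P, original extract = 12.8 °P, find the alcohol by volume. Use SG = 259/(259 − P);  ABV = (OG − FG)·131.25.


OG = 259/(259 − 12.8) = 1.0520
FG = 259/(259 − 6.1) = 1.0241
ABV = (1.0520 − 1.0241)·131.25

3.6579 % ABV


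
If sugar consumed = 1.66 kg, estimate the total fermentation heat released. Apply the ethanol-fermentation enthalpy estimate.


Q = m_sugar · 590 kJ/kg
Q = 1.66 · 590

979.4000 kJ


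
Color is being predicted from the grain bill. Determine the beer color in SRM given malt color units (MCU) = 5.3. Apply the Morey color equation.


SRM = 1.4922 · MCU^0.6859
SRM = 1.4922 · 5.3^0.6859

4.6839 SRM


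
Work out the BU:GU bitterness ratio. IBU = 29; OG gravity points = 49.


BU:GU = IBU / OG_points
BU:GU = 29 / 49

0.5918


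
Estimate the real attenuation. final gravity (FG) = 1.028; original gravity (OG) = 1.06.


AA = (OG−FG)/(OG−1)·100;  RA = AA·0.8192
AA = (1.06 − 1.028)/(1.06 − 1)·100 = 53.3333
RA = 53.3333·0.8192

43.6907 %


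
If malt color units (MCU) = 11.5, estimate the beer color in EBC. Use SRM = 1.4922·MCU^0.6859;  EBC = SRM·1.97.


SRM = 1.4922·11.5^0.6859 = 7.9682
EBC = 7.9682·1.97

15.6973 EBC


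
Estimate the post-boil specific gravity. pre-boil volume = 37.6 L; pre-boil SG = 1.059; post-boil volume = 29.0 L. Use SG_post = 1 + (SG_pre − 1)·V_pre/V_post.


pts_pre = (1.059 − 1)·1000 = 59.0000
pts_post = 59.0000·37.6/29.0 = 76.4966
SG_post = 1 + 76.4966/1000

1.0765


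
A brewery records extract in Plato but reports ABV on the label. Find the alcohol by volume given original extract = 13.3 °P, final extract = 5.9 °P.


SG = 259/(259 − P);  ABV = (OG − FG)·131.25
OG = 259/(259 − 13.3) = 1.0541
FG = 259/(259 − 5.9) = 1.0233
ABV = (1.0541 − 1.0233)·131.25

4.0451 % ABV


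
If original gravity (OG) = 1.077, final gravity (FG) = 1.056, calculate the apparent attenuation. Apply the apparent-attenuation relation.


AA = (OG − FG)/(OG − 1) · 100
AA = (1.077 − 1.056)/(1.077 − 1) · 100

27.2727 %


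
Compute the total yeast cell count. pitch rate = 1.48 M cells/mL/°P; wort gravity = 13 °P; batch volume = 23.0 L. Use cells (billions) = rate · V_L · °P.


cells = 1.48 · 23.0 · 13

442.5200 billion cells


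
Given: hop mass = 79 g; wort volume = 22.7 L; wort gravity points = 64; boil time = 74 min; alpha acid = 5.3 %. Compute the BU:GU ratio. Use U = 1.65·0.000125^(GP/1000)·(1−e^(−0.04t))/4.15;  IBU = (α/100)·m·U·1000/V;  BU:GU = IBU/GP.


U = 1.65·0.000125^(64/1000)·(1−e^(−0.04·74))/4.15 = 0.2121
IBU = (5.3/100)·79·0.2121·1000/22.7 = 39.1207
BU:GU = 39.1207/64

0.6113


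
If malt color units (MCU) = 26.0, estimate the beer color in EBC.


SRM = 1.4922·MCU^0.6859;  EBC = SRM·1.97
SRM = 1.4922·26.0^0.6859 = 13.9430
EBC = 13.9430·1.97

27.4678 EBC


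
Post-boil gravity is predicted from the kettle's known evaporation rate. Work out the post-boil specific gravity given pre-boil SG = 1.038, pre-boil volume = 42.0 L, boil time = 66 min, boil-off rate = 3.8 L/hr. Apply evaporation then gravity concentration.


V_post = V_pre − rate·(t/60);  SG_post = 1 + (SG_pre−1)·V_pre/V_post
V_post = 42.0 − 3.8·(66/60) = 37.8200
SG_post = 1 + (1.038 − 1)·42.0/37.8200

1.0422


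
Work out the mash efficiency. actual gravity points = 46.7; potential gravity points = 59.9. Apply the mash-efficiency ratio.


efficiency = actual / potential × 100
efficiency = 46.7 / 59.9 × 100

77.9633 %


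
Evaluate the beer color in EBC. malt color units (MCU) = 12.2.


SRM = 1.4922·MCU^0.6859;  EBC = SRM·1.97
SRM = 1.4922·12.2^0.6859 = 8.2978
EBC = 8.2978·1.97

16.3466 EBC


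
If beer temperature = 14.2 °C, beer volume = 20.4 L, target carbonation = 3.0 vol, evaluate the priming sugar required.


residual = 14.695·(0.01821 + 0.09011·e^(−0.04·T));  sugar = (target − residual)·4.0·V
residual = 14.695·(0.01821 + 0.09011·e^(−0.04·14.2)) = 1.0179
sugar = (3.0 − 1.0179)·4.0·20.4

161.7357 g


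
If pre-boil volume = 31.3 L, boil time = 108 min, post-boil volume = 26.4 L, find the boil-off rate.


rate = (V_pre − V_post) / (t_min/60)
rate = (31.3 − 26.4) / (108/60)

2.7222 L/hr


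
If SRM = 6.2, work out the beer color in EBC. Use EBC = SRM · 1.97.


EBC = 6.2 · 1.97

12.2140 EBC


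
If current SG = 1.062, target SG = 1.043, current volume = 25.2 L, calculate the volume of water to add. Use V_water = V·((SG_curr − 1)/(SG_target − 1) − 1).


V_water = 25.2·((1.062 − 1)/(1.043 − 1) − 1)

11.1349 L


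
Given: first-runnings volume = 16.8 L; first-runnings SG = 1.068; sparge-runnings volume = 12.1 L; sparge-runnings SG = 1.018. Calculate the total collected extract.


total = Σ (SG_i − 1)·1000·V_i
first = (1.068 − 1)·1000·16.8 = 1142.4000
sparge = (1.018 − 1)·1000·12.1 = 217.8000
total = 1142.4000 + 217.8000

1360.2000 gravity·L


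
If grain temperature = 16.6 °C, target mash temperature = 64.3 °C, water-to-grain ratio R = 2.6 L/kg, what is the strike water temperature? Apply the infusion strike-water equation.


T_strike = (0.41/R)·(T_mash − T_grain) + T_mash
T_strike = (0.41/2.6)·(64.3 − 16.6) + 64.3

71.8219 °C


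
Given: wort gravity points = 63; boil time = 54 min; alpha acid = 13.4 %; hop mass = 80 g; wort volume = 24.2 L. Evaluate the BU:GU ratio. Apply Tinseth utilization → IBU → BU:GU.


U = 1.65·0.000125^(GP/1000)·(1−e^(−0.04t))/4.15;  IBU = (α/100)·m·U·1000/V;  BU:GU = IBU/GP
U = 1.65·0.000125^(63/1000)·(1−e^(−0.04·54))/4.15 = 0.1997
IBU = (13.4/100)·80·0.1997·1000/24.2 = 88.4513
BU:GU = 88.4513/63

1.4040


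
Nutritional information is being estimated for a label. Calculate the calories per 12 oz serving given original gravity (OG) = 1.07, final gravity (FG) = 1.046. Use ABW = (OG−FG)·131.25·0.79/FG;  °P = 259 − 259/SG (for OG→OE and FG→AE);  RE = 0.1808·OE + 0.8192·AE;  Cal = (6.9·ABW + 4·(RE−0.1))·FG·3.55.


ABW = (1.07 − 1.046)·131.25·0.79/1.046 = 2.3791
OE = 259 − 259/1.07 = 16.9439 °P
AE = 259 − 259/1.046 = 11.3901 °P
RE = 0.1808·16.9439 + 0.8192·11.3901 = 12.3942 °P
Cal = (6.9·2.3791 + 4·(12.3942−0.1))·1.046·3.55

243.5640 kcal


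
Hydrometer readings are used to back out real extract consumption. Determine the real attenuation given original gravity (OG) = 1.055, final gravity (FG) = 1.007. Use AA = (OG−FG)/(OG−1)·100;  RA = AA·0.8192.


AA = (1.055 − 1.007)/(1.055 − 1)·100 = 87.2727
RA = 87.2727·0.8192

71.4938 %


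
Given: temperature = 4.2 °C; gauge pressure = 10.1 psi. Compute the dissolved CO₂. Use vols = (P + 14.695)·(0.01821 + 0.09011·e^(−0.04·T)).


vols = (10.1 + 14.695)·(0.01821 + 0.09011·e^(−0.04·4.2))

2.3403 volumes


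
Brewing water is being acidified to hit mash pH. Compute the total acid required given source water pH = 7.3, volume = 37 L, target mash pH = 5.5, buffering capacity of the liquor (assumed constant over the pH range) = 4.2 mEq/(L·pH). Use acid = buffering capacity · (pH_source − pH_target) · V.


acid = 4.2 · (7.3 − 5.5) · 37

279.7200 mEq


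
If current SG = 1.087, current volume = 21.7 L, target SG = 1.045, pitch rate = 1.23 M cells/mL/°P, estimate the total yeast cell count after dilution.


V_w = V·((SG_c−1)/(SG_t−1)−1);  °P = 259 − 259/SG_t;  cells = rate·(V+V_w)·°P
V_w = 21.7·((1.087−1)/(1.045−1)−1) = 20.2533
V_final = 21.7 + 20.2533 = 41.9533
°P = 259 − 259/1.045 = 11.1531
cells = 1.23·41.9533·11.1531

575.5295 billion cells


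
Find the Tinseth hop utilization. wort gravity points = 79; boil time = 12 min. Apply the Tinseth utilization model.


U = 1.65·0.000125^(GP/1000) · (1 − e^(−0.04·t))/4.15
bigness = 1.65·0.000125^(79/1000) = 0.8112
boil_factor = (1 − e^(−0.04·12))/4.15 = 0.0919
U = 0.8112 · 0.0919

0.0745


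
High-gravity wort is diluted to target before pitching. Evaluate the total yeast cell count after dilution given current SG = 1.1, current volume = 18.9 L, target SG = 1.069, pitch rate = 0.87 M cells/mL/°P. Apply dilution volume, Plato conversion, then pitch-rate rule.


V_w = V·((SG_c−1)/(SG_t−1)−1);  °P = 259 − 259/SG_t;  cells = rate·(V+V_w)·°P
V_w = 18.9·((1.1−1)/(1.069−1)−1) = 8.4913
V_final = 18.9 + 8.4913 = 27.3913
°P = 259 − 259/1.069 = 16.7175
cells = 0.87·27.3913·16.7175

398.3851 billion cells


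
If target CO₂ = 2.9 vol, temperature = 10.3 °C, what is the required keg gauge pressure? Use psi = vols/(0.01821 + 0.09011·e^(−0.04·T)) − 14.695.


psi = 2.9/(0.01821 + 0.09011·e^(−0.04·10.3)) − 14.695

22.5360 psi


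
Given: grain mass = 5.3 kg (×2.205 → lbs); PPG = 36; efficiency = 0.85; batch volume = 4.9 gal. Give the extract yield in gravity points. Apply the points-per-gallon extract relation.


points = lbs × PPG × eff / vol
lbs = 5.3 × 2.205 = 11.6865
points = 11.6865 × 36 × 0.85 / 4.9

72.9810 points


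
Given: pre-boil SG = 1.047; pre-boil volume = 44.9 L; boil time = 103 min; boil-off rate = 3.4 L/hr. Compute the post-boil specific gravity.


V_post = V_pre − rate·(t/60);  SG_post = 1 + (SG_pre−1)·V_pre/V_post
V_post = 44.9 − 3.4·(103/60) = 39.0633
SG_post = 1 + (1.047 − 1)·44.9/39.0633

1.0540


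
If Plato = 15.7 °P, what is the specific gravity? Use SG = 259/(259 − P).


SG = 259/(259 − 15.7)

1.0645


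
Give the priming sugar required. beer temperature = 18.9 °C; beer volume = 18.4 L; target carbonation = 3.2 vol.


residual = 14.695·(0.01821 + 0.09011·e^(−0.04·T));  sugar = (target − residual)·4.0·V
residual = 14.695·(0.01821 + 0.09011·e^(−0.04·18.9)) = 0.8893
sugar = (3.2 − 0.8893)·4.0·18.4

170.0641 g


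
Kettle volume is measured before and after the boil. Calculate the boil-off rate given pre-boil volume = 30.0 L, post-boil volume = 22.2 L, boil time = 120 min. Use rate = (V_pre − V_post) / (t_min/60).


rate = (30.0 − 22.2) / (120/60)

3.9000 L/hr


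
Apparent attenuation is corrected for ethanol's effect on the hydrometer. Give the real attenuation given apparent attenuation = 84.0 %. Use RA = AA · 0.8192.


RA = 84.0 · 0.8192

68.8128 %


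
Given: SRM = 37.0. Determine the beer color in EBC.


EBC = SRM · 1.97
EBC = 37.0 · 1.97

72.8900 EBC


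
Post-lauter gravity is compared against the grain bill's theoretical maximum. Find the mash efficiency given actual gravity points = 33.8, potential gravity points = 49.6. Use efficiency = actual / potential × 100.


efficiency = 33.8 / 49.6 × 100

68.1452 %


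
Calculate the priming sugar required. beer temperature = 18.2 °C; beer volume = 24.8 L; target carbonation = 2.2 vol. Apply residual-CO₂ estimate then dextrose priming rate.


residual = 14.695·(0.01821 + 0.09011·e^(−0.04·T));  sugar = (target − residual)·4.0·V
residual = 14.695·(0.01821 + 0.09011·e^(−0.04·18.2)) = 0.9070
sugar = (2.2 − 0.9070)·4.0·24.8

128.2655 g


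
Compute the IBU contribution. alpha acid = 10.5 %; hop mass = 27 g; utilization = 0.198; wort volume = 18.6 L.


IBU = (α/100)·mass·U·1000 / V
IBU = (10.5/100)·27·0.198·1000 / 18.6

30.1790 IBU


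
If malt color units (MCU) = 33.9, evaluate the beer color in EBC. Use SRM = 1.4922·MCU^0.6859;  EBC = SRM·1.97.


SRM = 1.4922·33.9^0.6859 = 16.7260
EBC = 16.7260·1.97

32.9501 EBC


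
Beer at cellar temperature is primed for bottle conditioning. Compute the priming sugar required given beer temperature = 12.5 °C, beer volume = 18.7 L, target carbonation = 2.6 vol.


residual = 14.695·(0.01821 + 0.09011·e^(−0.04·T));  sugar = (target − residual)·4.0·V
residual = 14.695·(0.01821 + 0.09011·e^(−0.04·12.5)) = 1.0707
sugar = (2.6 − 1.0707)·4.0·18.7

114.3884 g


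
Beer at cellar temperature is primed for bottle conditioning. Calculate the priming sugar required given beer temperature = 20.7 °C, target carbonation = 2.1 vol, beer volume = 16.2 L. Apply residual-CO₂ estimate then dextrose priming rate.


residual = 14.695·(0.01821 + 0.09011·e^(−0.04·T));  sugar = (target − residual)·4.0·V
residual = 14.695·(0.01821 + 0.09011·e^(−0.04·20.7)) = 0.8462
sugar = (2.1 − 0.8462)·4.0·16.2

81.2492 g


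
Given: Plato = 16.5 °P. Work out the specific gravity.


SG = 259/(259 − P)
SG = 259/(259 − 16.5)

1.0680


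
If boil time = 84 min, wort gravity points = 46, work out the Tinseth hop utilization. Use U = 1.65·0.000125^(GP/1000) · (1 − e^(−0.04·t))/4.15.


bigness = 1.65·0.000125^(46/1000) = 1.0913
boil_factor = (1 − e^(−0.04·84))/4.15 = 0.2326
U = 1.0913 · 0.2326

0.2538


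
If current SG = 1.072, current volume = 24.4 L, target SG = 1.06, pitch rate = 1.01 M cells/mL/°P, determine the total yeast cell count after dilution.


V_w = V·((SG_c−1)/(SG_t−1)−1);  °P = 259 − 259/SG_t;  cells = rate·(V+V_w)·°P
V_w = 24.4·((1.072−1)/(1.06−1)−1) = 4.8800
V_final = 24.4 + 4.8800 = 29.2800
°P = 259 − 259/1.06 = 14.6604
cells = 1.01·29.2800·14.6604

433.5484 billion cells


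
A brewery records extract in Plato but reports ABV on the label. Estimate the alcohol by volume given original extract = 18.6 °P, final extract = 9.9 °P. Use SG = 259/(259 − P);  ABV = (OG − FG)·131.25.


OG = 259/(259 − 18.6) = 1.0774
FG = 259/(259 − 9.9) = 1.0397
ABV = (1.0774 − 1.0397)·131.25

4.9387 % ABV


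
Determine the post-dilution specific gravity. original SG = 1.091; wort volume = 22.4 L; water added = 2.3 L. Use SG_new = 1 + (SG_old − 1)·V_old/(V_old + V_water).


pts = (1.091 − 1)·1000·22.4/(22.4 + 2.3) = 82.5263
SG_new = 1 + 82.5263/1000

1.0825


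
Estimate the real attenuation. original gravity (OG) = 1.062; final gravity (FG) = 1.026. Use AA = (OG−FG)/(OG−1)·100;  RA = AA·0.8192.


AA = (1.062 − 1.026)/(1.062 − 1)·100 = 58.0645
RA = 58.0645·0.8192

47.5665 %


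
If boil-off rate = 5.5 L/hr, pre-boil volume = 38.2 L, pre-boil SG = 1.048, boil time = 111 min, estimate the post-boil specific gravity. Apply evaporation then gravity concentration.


V_post = V_pre − rate·(t/60);  SG_post = 1 + (SG_pre−1)·V_pre/V_post
V_post = 38.2 − 5.5·(111/60) = 28.0250
SG_post = 1 + (1.048 − 1)·38.2/28.0250

1.0654


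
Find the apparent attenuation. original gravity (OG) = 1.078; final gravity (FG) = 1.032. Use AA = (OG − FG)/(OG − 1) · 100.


AA = (1.078 − 1.032)/(1.078 − 1) · 100

58.9744 %


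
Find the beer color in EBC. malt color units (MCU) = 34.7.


SRM = 1.4922·MCU^0.6859;  EBC = SRM·1.97
SRM = 1.4922·34.7^0.6859 = 16.9957
EBC = 16.9957·1.97

33.4815 EBC


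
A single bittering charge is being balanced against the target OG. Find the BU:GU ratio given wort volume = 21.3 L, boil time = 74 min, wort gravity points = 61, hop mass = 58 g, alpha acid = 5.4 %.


U = 1.65·0.000125^(GP/1000)·(1−e^(−0.04t))/4.15;  IBU = (α/100)·m·U·1000/V;  BU:GU = IBU/GP
U = 1.65·0.000125^(61/1000)·(1−e^(−0.04·74))/4.15 = 0.2179
IBU = (5.4/100)·58·0.2179·1000/21.3 = 32.0391
BU:GU = 32.0391/61

0.5252


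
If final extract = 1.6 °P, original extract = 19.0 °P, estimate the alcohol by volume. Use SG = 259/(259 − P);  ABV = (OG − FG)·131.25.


OG = 259/(259 − 19.0) = 1.0792
FG = 259/(259 − 1.6) = 1.0062
ABV = (1.0792 − 1.0062)·131.25

9.5748 % ABV


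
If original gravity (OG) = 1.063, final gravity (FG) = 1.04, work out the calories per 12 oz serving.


ABW = (OG−FG)·131.25·0.79/FG;  °P = 259 − 259/SG (for OG→OE and FG→AE);  RE = 0.1808·OE + 0.8192·AE;  Cal = (6.9·ABW + 4·(RE−0.1))·FG·3.55
ABW = (1.063 − 1.04)·131.25·0.79/1.04 = 2.2931
OE = 259 − 259/1.063 = 15.3500 °P
AE = 259 − 259/1.04 = 9.9615 °P
RE = 0.1808·15.3500 + 0.8192·9.9615 = 10.9358 °P
Cal = (6.9·2.2931 + 4·(10.9358−0.1))·1.04·3.55

218.4385 kcal


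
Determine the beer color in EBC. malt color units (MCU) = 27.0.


SRM = 1.4922·MCU^0.6859;  EBC = SRM·1.97
SRM = 1.4922·27.0^0.6859 = 14.3087
EBC = 14.3087·1.97

28.1881 EBC


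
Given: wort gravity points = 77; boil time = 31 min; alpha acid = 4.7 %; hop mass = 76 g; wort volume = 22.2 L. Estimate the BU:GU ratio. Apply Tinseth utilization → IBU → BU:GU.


U = 1.65·0.000125^(GP/1000)·(1−e^(−0.04t))/4.15;  IBU = (α/100)·m·U·1000/V;  BU:GU = IBU/GP
U = 1.65·0.000125^(77/1000)·(1−e^(−0.04·31))/4.15 = 0.1414
IBU = (4.7/100)·76·0.1414·1000/22.2 = 22.7558
BU:GU = 22.7558/77

0.2955


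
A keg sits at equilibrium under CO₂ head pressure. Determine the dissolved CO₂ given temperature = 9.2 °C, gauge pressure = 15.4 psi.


vols = (P + 14.695)·(0.01821 + 0.09011·e^(−0.04·T))
vols = (15.4 + 14.695)·(0.01821 + 0.09011·e^(−0.04·9.2))

2.4250 volumes


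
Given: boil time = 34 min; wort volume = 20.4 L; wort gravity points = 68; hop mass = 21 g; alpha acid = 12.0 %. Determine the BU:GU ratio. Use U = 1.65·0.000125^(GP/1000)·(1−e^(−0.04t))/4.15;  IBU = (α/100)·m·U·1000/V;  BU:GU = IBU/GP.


U = 1.65·0.000125^(68/1000)·(1−e^(−0.04·34))/4.15 = 0.1604
IBU = (12.0/100)·21·0.1604·1000/20.4 = 19.8145
BU:GU = 19.8145/68

0.2914


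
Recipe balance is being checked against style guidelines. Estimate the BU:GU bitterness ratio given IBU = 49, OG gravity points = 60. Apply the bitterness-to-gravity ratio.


BU:GU = IBU / OG_points
BU:GU = 49 / 60

0.8167


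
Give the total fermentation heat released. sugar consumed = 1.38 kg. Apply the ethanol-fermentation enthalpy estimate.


Q = m_sugar · 590 kJ/kg
Q = 1.38 · 590

814.2000 kJ


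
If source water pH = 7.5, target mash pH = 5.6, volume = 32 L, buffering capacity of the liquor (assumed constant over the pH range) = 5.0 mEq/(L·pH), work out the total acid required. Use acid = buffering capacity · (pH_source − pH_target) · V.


acid = 5.0 · (7.5 − 5.6) · 32

304.0000 mEq


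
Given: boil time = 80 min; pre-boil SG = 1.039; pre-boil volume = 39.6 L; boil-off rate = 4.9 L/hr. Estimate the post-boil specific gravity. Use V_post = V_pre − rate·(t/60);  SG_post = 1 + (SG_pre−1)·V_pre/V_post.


V_post = 39.6 − 4.9·(80/60) = 33.0667
SG_post = 1 + (1.039 − 1)·39.6/33.0667

1.0467


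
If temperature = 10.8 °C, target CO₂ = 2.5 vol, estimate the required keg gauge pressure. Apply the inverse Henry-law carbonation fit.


psi = vols/(0.01821 + 0.09011·e^(−0.04·T)) − 14.695
psi = 2.5/(0.01821 + 0.09011·e^(−0.04·10.8)) − 14.695

17.8952 psi


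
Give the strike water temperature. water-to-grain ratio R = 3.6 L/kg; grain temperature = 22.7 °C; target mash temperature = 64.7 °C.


T_strike = (0.41/R)·(T_mash − T_grain) + T_mash
T_strike = (0.41/3.6)·(64.7 − 22.7) + 64.7

69.4833 °C


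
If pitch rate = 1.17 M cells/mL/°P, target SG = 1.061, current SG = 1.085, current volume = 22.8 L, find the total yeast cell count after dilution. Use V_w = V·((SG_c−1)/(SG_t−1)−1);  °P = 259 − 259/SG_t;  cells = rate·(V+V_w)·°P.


V_w = 22.8·((1.085−1)/(1.061−1)−1) = 8.9705
V_final = 22.8 + 8.9705 = 31.7705
°P = 259 − 259/1.061 = 14.8907
cells = 1.17·31.7705·14.8907

553.5081 billion cells


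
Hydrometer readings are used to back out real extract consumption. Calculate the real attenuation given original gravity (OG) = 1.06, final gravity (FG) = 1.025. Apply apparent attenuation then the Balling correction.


AA = (OG−FG)/(OG−1)·100;  RA = AA·0.8192
AA = (1.06 − 1.025)/(1.06 − 1)·100 = 58.3333
RA = 58.3333·0.8192

47.7867 %


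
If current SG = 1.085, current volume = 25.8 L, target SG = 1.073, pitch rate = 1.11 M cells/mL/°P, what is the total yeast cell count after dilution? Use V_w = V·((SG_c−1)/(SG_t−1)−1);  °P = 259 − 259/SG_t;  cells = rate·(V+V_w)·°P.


V_w = 25.8·((1.085−1)/(1.073−1)−1) = 4.2411
V_final = 25.8 + 4.2411 = 30.0411
°P = 259 − 259/1.073 = 17.6207
cells = 1.11·30.0411·17.6207

587.5728 billion cells


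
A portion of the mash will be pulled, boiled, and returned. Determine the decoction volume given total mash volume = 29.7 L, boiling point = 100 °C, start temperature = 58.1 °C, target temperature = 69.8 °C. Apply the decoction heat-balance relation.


V_dec = V_total·(T_target − T_start)/(T_boil − T_start)
V_dec = 29.7·(69.8 − 58.1)/(100 − 58.1)

8.2933 L


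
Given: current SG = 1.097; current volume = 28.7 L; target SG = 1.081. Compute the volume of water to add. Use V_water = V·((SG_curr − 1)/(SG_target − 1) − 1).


V_water = 28.7·((1.097 − 1)/(1.081 − 1) − 1)

5.6691 L


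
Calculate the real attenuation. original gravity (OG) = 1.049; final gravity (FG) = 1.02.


AA = (OG−FG)/(OG−1)·100;  RA = AA·0.8192
AA = (1.049 − 1.02)/(1.049 − 1)·100 = 59.1837
RA = 59.1837·0.8192

48.4833 %


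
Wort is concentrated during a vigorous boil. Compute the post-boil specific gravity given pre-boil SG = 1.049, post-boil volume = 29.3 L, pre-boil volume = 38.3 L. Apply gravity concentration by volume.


SG_post = 1 + (SG_pre − 1)·V_pre/V_post
pts_pre = (1.049 − 1)·1000 = 49.0000
pts_post = 49.0000·38.3/29.3 = 64.0512
SG_post = 1 + 64.0512/1000

1.0641


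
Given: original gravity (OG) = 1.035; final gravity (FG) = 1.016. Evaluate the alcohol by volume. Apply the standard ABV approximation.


ABV = (OG − FG) · 131.25
ABV = (1.035 − 1.016) · 131.25

2.4937 % ABV


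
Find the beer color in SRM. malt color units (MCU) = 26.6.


SRM = 1.4922 · MCU^0.6859
SRM = 1.4922 · 26.6^0.6859

14.1629 SRM


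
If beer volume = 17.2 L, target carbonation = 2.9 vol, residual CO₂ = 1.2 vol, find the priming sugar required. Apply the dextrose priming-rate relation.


sugar = (target − residual)·4.0·V
sugar = (2.9 − 1.2)·4.0·17.2

116.9600 g


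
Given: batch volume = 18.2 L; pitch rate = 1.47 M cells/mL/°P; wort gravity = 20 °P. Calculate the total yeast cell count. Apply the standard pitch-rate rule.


cells (billions) = rate · V_L · °P
cells = 1.47 · 18.2 · 20

535.0800 billion cells


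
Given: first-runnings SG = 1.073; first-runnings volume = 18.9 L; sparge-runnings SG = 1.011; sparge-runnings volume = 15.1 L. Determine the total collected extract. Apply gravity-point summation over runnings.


total = Σ (SG_i − 1)·1000·V_i
first = (1.073 − 1)·1000·18.9 = 1379.7000
sparge = (1.011 − 1)·1000·15.1 = 166.1000
total = 1379.7000 + 166.1000

1545.8000 gravity·L


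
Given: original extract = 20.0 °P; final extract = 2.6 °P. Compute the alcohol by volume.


SG = 259/(259 − P);  ABV = (OG − FG)·131.25
OG = 259/(259 − 20.0) = 1.0837
FG = 259/(259 − 2.6) = 1.0101
ABV = (1.0837 − 1.0101)·131.25

9.6523 % ABV


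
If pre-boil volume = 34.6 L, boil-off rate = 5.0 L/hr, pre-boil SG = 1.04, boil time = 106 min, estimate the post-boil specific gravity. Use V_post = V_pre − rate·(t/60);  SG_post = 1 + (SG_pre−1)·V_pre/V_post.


V_post = 34.6 − 5.0·(106/60) = 25.7667
SG_post = 1 + (1.04 − 1)·34.6/25.7667

1.0537


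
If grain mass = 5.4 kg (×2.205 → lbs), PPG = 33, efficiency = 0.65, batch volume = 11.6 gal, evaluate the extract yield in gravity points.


points = lbs × PPG × eff / vol
lbs = 5.4 × 2.205 = 11.9070
points = 11.9070 × 33 × 0.65 / 11.6

22.0177 points


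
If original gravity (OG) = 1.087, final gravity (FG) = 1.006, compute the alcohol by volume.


ABV = (OG − FG) · 131.25
ABV = (1.087 − 1.006) · 131.25

10.6312 % ABV


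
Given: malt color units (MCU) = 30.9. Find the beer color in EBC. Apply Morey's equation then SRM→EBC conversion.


SRM = 1.4922·MCU^0.6859;  EBC = SRM·1.97
SRM = 1.4922·30.9^0.6859 = 15.6960
EBC = 15.6960·1.97

30.9212 EBC


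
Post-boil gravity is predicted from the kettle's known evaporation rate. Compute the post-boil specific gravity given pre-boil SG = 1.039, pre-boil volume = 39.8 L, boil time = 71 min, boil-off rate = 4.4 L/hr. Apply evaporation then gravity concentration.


V_post = V_pre − rate·(t/60);  SG_post = 1 + (SG_pre−1)·V_pre/V_post
V_post = 39.8 − 4.4·(71/60) = 34.5933
SG_post = 1 + (1.039 − 1)·39.8/34.5933

1.0449


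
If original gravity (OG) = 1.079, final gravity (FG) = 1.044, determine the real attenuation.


AA = (OG−FG)/(OG−1)·100;  RA = AA·0.8192
AA = (1.079 − 1.044)/(1.079 − 1)·100 = 44.3038
RA = 44.3038·0.8192

36.2937 %


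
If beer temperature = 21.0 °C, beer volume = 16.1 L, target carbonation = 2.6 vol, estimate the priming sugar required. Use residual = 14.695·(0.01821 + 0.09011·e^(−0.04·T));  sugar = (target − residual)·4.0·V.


residual = 14.695·(0.01821 + 0.09011·e^(−0.04·21.0)) = 0.8393
sugar = (2.6 − 0.8393)·4.0·16.1

113.3921 g


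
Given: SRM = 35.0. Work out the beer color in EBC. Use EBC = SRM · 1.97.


EBC = 35.0 · 1.97

68.9500 EBC


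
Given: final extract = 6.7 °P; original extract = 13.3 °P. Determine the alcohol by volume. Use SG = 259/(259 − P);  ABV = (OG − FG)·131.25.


OG = 259/(259 − 13.3) = 1.0541
FG = 259/(259 − 6.7) = 1.0266
ABV = (1.0541 − 1.0266)·131.25

3.6193 % ABV


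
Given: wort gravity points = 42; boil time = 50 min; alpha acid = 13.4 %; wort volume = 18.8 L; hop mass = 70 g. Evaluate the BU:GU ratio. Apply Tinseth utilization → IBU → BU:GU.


U = 1.65·0.000125^(GP/1000)·(1−e^(−0.04t))/4.15;  IBU = (α/100)·m·U·1000/V;  BU:GU = IBU/GP
U = 1.65·0.000125^(42/1000)·(1−e^(−0.04·50))/4.15 = 0.2357
IBU = (13.4/100)·70·0.2357·1000/18.8 = 117.5977
BU:GU = 117.5977/42

2.7999


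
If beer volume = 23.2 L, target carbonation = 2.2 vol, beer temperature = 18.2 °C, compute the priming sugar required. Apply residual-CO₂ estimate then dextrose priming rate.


residual = 14.695·(0.01821 + 0.09011·e^(−0.04·T));  sugar = (target − residual)·4.0·V
residual = 14.695·(0.01821 + 0.09011·e^(−0.04·18.2)) = 0.9070
sugar = (2.2 − 0.9070)·4.0·23.2

119.9903 g


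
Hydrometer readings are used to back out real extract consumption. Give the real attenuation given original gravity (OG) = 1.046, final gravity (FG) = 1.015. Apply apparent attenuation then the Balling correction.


AA = (OG−FG)/(OG−1)·100;  RA = AA·0.8192
AA = (1.046 − 1.015)/(1.046 − 1)·100 = 67.3913
RA = 67.3913·0.8192

55.2070 %


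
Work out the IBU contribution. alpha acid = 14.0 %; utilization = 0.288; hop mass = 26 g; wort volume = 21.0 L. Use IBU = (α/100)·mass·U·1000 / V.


IBU = (14.0/100)·26·0.288·1000 / 21.0

49.9200 IBU


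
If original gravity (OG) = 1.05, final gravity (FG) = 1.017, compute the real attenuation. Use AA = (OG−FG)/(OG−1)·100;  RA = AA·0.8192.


AA = (1.05 − 1.017)/(1.05 − 1)·100 = 66.0000
RA = 66.0000·0.8192

54.0672 %


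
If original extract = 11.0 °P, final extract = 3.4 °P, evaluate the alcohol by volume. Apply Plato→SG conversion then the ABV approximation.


SG = 259/(259 − P);  ABV = (OG − FG)·131.25
OG = 259/(259 − 11.0) = 1.0444
FG = 259/(259 − 3.4) = 1.0133
ABV = (1.0444 − 1.0133)·131.25

4.0757 % ABV


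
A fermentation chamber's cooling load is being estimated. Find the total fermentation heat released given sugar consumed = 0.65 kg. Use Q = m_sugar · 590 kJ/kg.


Q = 0.65 · 590

383.5000 kJ


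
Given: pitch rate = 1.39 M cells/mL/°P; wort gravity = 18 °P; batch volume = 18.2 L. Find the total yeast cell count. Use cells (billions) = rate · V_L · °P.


cells = 1.39 · 18.2 · 18

455.3640 billion cells


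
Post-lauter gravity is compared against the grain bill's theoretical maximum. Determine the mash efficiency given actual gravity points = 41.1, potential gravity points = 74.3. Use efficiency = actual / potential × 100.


efficiency = 41.1 / 74.3 × 100

55.3163 %


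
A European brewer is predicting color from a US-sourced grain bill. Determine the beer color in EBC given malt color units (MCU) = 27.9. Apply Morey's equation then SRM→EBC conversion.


SRM = 1.4922·MCU^0.6859;  EBC = SRM·1.97
SRM = 1.4922·27.9^0.6859 = 14.6341
EBC = 14.6341·1.97

28.8292 EBC


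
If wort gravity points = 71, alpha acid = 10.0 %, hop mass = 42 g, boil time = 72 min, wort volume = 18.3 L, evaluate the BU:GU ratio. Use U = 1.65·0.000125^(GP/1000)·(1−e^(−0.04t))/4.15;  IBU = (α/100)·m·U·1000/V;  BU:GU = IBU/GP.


U = 1.65·0.000125^(71/1000)·(1−e^(−0.04·72))/4.15 = 0.1983
IBU = (10.0/100)·42·0.1983·1000/18.3 = 45.5014
BU:GU = 45.5014/71

0.6409


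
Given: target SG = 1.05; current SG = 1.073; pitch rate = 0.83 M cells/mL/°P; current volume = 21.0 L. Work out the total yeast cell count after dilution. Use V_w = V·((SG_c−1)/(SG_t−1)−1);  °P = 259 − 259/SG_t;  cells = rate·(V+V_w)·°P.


V_w = 21.0·((1.073−1)/(1.05−1)−1) = 9.6600
V_final = 21.0 + 9.6600 = 30.6600
°P = 259 − 259/1.05 = 12.3333
cells = 0.83·30.6600·12.3333

313.8562 billion cells


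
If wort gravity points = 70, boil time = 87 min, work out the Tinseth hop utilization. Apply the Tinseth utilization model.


U = 1.65·0.000125^(GP/1000) · (1 − e^(−0.04·t))/4.15
bigness = 1.65·0.000125^(70/1000) = 0.8796
boil_factor = (1 − e^(−0.04·87))/4.15 = 0.2335
U = 0.8796 · 0.2335

0.2054


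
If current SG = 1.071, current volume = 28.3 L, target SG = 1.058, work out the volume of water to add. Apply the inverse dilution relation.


V_water = V·((SG_curr − 1)/(SG_target − 1) − 1)
V_water = 28.3·((1.071 − 1)/(1.058 − 1) − 1)

6.3431 L


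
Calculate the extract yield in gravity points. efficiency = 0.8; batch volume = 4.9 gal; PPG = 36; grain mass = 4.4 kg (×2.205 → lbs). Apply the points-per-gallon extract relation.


points = lbs × PPG × eff / vol
lbs = 4.4 × 2.205 = 9.7020
points = 9.7020 × 36 × 0.8 / 4.9

57.0240 points


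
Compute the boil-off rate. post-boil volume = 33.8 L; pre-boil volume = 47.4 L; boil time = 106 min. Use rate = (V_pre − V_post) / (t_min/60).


rate = (47.4 − 33.8) / (106/60)

7.6981 L/hr


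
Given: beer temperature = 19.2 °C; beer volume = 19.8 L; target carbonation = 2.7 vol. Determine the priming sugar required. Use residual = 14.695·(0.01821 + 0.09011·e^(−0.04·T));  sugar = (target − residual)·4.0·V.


residual = 14.695·(0.01821 + 0.09011·e^(−0.04·19.2)) = 0.8819
sugar = (2.7 − 0.8819)·4.0·19.8

143.9912 g


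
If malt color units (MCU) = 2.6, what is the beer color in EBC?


SRM = 1.4922·MCU^0.6859;  EBC = SRM·1.97
SRM = 1.4922·2.6^0.6859 = 2.8738
EBC = 2.8738·1.97

5.6614 EBC


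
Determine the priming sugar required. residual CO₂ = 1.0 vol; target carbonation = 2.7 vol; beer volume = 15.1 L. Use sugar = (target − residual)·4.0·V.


sugar = (2.7 − 1.0)·4.0·15.1

102.6800 g


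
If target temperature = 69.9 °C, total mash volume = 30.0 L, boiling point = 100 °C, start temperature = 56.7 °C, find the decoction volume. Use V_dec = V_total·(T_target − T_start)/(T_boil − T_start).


V_dec = 30.0·(69.9 − 56.7)/(100 − 56.7)

9.1455 L


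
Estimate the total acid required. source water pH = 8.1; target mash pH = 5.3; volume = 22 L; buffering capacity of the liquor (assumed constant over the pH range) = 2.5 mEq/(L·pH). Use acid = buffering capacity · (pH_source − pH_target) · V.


acid = 2.5 · (8.1 − 5.3) · 22

154.0000 mEq


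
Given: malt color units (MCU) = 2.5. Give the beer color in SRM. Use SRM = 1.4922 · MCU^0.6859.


SRM = 1.4922 · 2.5^0.6859

2.7975 SRM


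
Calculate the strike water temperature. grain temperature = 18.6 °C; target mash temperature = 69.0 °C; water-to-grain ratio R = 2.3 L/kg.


T_strike = (0.41/R)·(T_mash − T_grain) + T_mash
T_strike = (0.41/2.3)·(69.0 − 18.6) + 69.0

77.9843 °C


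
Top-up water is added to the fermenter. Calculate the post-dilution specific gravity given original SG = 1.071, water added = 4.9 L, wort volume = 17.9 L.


SG_new = 1 + (SG_old − 1)·V_old/(V_old + V_water)
pts = (1.071 − 1)·1000·17.9/(17.9 + 4.9) = 55.7412
SG_new = 1 + 55.7412/1000

1.0557


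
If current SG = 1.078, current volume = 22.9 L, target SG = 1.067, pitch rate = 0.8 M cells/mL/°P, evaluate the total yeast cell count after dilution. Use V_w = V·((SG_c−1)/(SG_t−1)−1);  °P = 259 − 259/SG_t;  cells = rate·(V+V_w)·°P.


V_w = 22.9·((1.078−1)/(1.067−1)−1) = 3.7597
V_final = 22.9 + 3.7597 = 26.6597
°P = 259 − 259/1.067 = 16.2634
cells = 0.8·26.6597·16.2634

346.8610 billion cells


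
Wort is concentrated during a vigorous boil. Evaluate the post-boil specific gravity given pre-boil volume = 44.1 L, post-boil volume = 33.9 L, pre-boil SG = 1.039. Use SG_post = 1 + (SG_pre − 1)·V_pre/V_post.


pts_pre = (1.039 − 1)·1000 = 39.0000
pts_post = 39.0000·44.1/33.9 = 50.7345
SG_post = 1 + 50.7345/1000

1.0507


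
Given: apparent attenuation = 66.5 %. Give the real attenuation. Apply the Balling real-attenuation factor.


RA = AA · 0.8192
RA = 66.5 · 0.8192

54.4768 %


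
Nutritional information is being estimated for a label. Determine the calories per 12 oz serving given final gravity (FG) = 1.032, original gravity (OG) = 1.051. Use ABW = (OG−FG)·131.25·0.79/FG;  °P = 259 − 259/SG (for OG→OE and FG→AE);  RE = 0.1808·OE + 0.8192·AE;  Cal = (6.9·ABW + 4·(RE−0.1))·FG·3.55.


ABW = (1.051 − 1.032)·131.25·0.79/1.032 = 1.9090
OE = 259 − 259/1.051 = 12.5680 °P
AE = 259 − 259/1.032 = 8.0310 °P
RE = 0.1808·12.5680 + 0.8192·8.0310 = 8.8513 °P
Cal = (6.9·1.9090 + 4·(8.8513−0.1))·1.032·3.55

176.5018 kcal


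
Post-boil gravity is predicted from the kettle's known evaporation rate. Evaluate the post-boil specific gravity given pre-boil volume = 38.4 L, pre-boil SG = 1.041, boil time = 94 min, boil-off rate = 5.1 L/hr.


V_post = V_pre − rate·(t/60);  SG_post = 1 + (SG_pre−1)·V_pre/V_post
V_post = 38.4 − 5.1·(94/60) = 30.4100
SG_post = 1 + (1.041 − 1)·38.4/30.4100

1.0518
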